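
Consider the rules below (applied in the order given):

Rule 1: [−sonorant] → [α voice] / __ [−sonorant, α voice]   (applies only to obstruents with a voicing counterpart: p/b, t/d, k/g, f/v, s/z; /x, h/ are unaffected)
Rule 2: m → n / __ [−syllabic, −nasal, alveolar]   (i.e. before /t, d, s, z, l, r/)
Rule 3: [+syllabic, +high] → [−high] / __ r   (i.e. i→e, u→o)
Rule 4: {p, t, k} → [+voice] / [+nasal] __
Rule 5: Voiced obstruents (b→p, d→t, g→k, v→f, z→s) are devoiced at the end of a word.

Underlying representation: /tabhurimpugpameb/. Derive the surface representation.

taphorimbukpamep

Rule 1 (regressive voicing assimilation): /b/ precedes the voiceless obstruent /h/, so it devoices to [p] by assimilation. /g/ precedes the voiceless obstruent /p/, so it devoices to [k] by assimilation. /tabhurimpugpameb/ → taphurimpukpameb.
Rule 2 (nasal place assimilation): no segment meets the environment; /taphurimpukpameb/ is unchanged.
Rule 3 (pre-rhotic lowering): /u/ is a high vowel immediately before /r/, so it lowers to [o]. /taphurimpukpameb/ → taphorimpukpameb.
Rule 4 (post-nasal voicing): /p/ is a voiceless stop immediately after the nasal /m/, so it voices to [b]. /taphorimpukpameb/ → taphorimbukpameb.
Rule 5 (final devoicing): /b/ is a voiced obstruent in word-final position, so it devoices to [p]. /taphorimbukpameb/ → taphorimbukpamep.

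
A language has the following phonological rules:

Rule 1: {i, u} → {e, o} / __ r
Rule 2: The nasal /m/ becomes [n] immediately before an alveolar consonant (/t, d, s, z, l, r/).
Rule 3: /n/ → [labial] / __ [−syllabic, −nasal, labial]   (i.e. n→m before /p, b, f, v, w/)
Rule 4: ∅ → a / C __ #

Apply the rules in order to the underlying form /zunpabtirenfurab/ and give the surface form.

zumpabteremforaba

Rule 1 (pre-rhotic lowering): /i/ is a high vowel immediately before /r/, so it lowers to [e]. /u/ is a high vowel immediately before /r/, so it lowers to [o]. /zunpabtirenfurab/ → zunpabterenforab.
Rule 2 (nasal place assimilation): no segment meets the environment; /zunpabterenforab/ is unchanged.
Rule 3 (nasal place assimilation): /n/ precedes the labial consonant /p/, so it assimilates in place to [m]. /n/ precedes the labial consonant /f/, so it assimilates in place to [m]. /zunpabterenforab/ → zumpabteremforab.
Rule 4 (final a-epenthesis): the form ends in the consonant /b/, so [a] is inserted word-finally. /zumpabteremforab/ → zumpabteremforaba.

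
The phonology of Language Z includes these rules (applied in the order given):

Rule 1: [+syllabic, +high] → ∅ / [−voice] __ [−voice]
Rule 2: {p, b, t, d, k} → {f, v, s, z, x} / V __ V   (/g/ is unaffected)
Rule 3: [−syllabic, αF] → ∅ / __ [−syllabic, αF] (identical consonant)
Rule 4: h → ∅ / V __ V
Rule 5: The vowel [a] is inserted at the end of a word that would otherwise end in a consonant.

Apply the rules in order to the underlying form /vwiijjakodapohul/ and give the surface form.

Rule 1 (high vowel syncope): no segment meets the environment; /vwiijjakodapohul/ is unchanged.
Rule 2 (intervocalic spirantization): /k/ is a stop between vowels /a/ and /o/, so it spirantizes to the fricative [x]. /d/ is a stop between vowels /o/ and /a/, so it spirantizes to the fricative [z]. /p/ is a stop between vowels /a/ and /o/, so it spirantizes to the fricative [f]. /vwiijjakodapohul/ → vwiijjaxozafohul.
Rule 3 (degemination): /jj/ is a geminate; the first /j/ deletes. /vwiijjaxozafohul/ → vwiijaxozafohul.
Rule 4 (intervocalic h-deletion): /h/ occurs between vowels /o/ and /u/, so it deletes. /vwiijaxozafohul/ → vwiijaxozafoul.
Rule 5 (final a-epenthesis): the form ends in the consonant /l/, so [a] is inserted word-finally. /vwiijaxozafoul/ → vwiijaxozafoula.

vwiijaxozafoula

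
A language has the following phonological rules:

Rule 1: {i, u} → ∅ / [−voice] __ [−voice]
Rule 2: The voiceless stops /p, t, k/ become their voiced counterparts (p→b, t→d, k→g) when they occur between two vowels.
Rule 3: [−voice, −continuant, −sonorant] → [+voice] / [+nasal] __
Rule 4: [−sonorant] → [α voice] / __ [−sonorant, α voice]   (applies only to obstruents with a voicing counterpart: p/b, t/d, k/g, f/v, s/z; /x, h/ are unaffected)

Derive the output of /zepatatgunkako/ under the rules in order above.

zebadadgungago

Rule 1 (high vowel syncope): no segment meets the environment; /zepatatgunkako/ is unchanged.
Rule 2 (intervocalic voicing): /p/ is a voiceless stop between vowels /e/ and /a/, so it voices to [b]. /t/ is a voiceless stop between vowels /a/ and /a/, so it voices to [d]. /k/ is a voiceless stop between vowels /a/ and /o/, so it voices to [g]. /zepatatgunkako/ → zebadatgunkago.
Rule 3 (post-nasal voicing): /k/ is a voiceless stop immediately after the nasal /n/, so it voices to [g]. /zebadatgunkago/ → zebadatgungago.
Rule 4 (regressive voicing assimilation): /t/ precedes the voiced obstruent /g/, so it voices to [d] by assimilation. /zebadatgungago/ → zebadadgungago.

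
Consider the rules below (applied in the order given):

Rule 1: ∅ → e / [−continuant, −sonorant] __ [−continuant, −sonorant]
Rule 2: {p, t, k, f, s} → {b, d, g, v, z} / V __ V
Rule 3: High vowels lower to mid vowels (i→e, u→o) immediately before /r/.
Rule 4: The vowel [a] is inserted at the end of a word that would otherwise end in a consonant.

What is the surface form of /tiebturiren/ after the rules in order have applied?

tiebedorerena

Rule 1 (stop-cluster e-epenthesis): /b/ and /t/ form a stop–stop cluster, so [e] is inserted between them. /tiebturiren/ → tiebeturiren.
Rule 2 (intervocalic voicing): /t/ is a voiceless obstruent between vowels /e/ and /u/, so it voices to [d]. /tiebeturiren/ → tiebeduriren.
Rule 3 (pre-rhotic lowering): /u/ is a high vowel immediately before /r/, so it lowers to [o]. /i/ is a high vowel immediately before /r/, so it lowers to [e]. /tiebeduriren/ → tiebedoreren.
Rule 4 (final a-epenthesis): the form ends in the consonant /n/, so [a] is inserted word-finally. /tiebedoreren/ → tiebedorerena.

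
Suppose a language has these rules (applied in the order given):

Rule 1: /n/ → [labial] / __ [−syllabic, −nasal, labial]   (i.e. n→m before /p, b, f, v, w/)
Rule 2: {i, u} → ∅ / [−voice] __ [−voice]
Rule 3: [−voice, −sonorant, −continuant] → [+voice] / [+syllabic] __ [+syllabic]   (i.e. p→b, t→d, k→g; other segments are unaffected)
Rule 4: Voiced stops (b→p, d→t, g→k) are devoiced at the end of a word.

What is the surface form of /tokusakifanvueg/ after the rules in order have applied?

toksakfamvuek

Rule 1 (nasal place assimilation): /n/ precedes the labial consonant /v/, so it assimilates in place to [m]. /tokusakifanvueg/ → tokusakifamvueg.
Rule 2 (high vowel syncope): /u/ is a high vowel flanked by voiceless consonants /k/ and /s/, so it deletes. /i/ is a high vowel flanked by voiceless consonants /k/ and /f/, so it deletes. /tokusakifamvueg/ → toksakfamvueg.
Rule 3 (intervocalic voicing): no segment meets the environment; /toksakfamvueg/ is unchanged.
Rule 4 (final devoicing): /g/ is a voiced stop in word-final position, so it devoices to [k]. /toksakfamvueg/ → toksakfamvuek.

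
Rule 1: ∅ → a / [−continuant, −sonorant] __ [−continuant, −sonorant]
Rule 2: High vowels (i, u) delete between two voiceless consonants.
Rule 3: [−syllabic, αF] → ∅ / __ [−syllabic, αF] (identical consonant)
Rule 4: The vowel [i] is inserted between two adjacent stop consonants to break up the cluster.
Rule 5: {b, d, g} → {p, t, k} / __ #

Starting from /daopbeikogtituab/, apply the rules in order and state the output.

Rule 1 (stop-cluster a-epenthesis): /p/ and /b/ form a stop–stop cluster, so [a] is inserted between them. /g/ and /t/ form a stop–stop cluster, so [a] is inserted between them. /daopbeikogtituab/ → daopabeikogatituab.
Rule 2 (high vowel syncope): /i/ is a high vowel flanked by voiceless consonants /t/ and /t/, so it deletes. /daopabeikogatituab/ → daopabeikogattuab.
Rule 3 (degemination): /tt/ is a geminate; the first /t/ deletes. /daopabeikogattuab/ → daopabeikogatuab.
Rule 4 (stop-cluster i-epenthesis): no segment meets the environment; /daopabeikogatuab/ is unchanged.
Rule 5 (final devoicing): /b/ is a voiced stop in word-final position, so it devoices to [p]. /daopabeikogatuab/ → daopabeikogatuap.

daopabeikogatuap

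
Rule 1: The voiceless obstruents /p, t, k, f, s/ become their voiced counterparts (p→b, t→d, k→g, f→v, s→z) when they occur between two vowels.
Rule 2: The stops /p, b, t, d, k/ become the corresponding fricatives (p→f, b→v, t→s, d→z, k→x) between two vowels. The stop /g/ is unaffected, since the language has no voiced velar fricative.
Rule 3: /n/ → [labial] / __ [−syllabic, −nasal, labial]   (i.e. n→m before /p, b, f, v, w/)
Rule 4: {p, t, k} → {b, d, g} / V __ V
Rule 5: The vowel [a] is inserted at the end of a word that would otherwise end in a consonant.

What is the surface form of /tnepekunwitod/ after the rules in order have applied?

tnevegumwizoda

Rule 1 (intervocalic voicing): /p/ is a voiceless obstruent between vowels /e/ and /e/, so it voices to [b]. /k/ is a voiceless obstruent between vowels /e/ and /u/, so it voices to [g]. /t/ is a voiceless obstruent between vowels /i/ and /o/, so it voices to [d]. /tnepekunwitod/ → tnebegunwidod.
Rule 2 (intervocalic spirantization): /b/ is a stop between vowels /e/ and /e/, so it spirantizes to the fricative [v]. /d/ is a stop between vowels /i/ and /o/, so it spirantizes to the fricative [z]. /tnebegunwidod/ → tnevegunwizod.
Rule 3 (nasal place assimilation): /n/ precedes the labial consonant /w/, so it assimilates in place to [m]. /tnevegunwizod/ → tnevegumwizod.
Rule 4 (intervocalic voicing): no segment meets the environment; /tnevegumwizod/ is unchanged.
Rule 5 (final a-epenthesis): the form ends in the consonant /d/, so [a] is inserted word-finally. /tnevegumwizod/ → tnevegumwizoda.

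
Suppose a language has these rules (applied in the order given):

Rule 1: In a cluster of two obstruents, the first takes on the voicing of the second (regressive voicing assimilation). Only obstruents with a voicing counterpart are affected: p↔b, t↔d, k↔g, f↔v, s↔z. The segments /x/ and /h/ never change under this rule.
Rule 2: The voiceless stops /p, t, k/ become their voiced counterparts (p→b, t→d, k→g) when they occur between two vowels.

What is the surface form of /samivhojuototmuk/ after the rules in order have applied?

Rule 1 (regressive voicing assimilation): /v/ precedes the voiceless obstruent /h/, so it devoices to [f] by assimilation. /samivhojuototmuk/ → samifhojuototmuk.
Rule 2 (intervocalic voicing): /t/ is a voiceless stop between vowels /o/ and /o/, so it voices to [d]. /samifhojuototmuk/ → samifhojuodotmuk.

samifhojuodotmuk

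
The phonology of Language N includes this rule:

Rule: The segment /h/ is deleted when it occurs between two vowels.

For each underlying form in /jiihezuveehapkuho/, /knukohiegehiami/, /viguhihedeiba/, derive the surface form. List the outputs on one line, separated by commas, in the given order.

/jiihezuveehapkuho/: /h/ occurs between vowels /i/ and /e/, so it deletes. /h/ occurs between vowels /e/ and /a/, so it deletes. /h/ occurs between vowels /u/ and /o/, so it deletes. → [jiiezuveeapkuo].
/knukohiegehiami/: /h/ occurs between vowels /o/ and /i/, so it deletes. /h/ occurs between vowels /e/ and /i/, so it deletes. → [knukoiegeiami].
/viguhihedeiba/: /h/ occurs between vowels /u/ and /i/, so it deletes. /h/ occurs between vowels /i/ and /e/, so it deletes. → [viguiedeiba].

jiiezuveeapkuo, knukoiegeiami, viguiedeiba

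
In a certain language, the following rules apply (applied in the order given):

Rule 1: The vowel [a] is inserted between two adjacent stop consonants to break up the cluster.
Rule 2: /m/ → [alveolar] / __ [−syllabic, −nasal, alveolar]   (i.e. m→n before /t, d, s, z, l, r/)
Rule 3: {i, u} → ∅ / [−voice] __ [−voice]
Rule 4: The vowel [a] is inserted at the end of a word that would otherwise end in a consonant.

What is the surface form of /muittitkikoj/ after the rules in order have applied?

Rule 1 (stop-cluster a-epenthesis): /t/ and /t/ form a stop–stop cluster, so [a] is inserted between them. /t/ and /k/ form a stop–stop cluster, so [a] is inserted between them. /muittitkikoj/ → muitatitakikoj.
Rule 2 (nasal place assimilation): no segment meets the environment; /muitatitakikoj/ is unchanged.
Rule 3 (high vowel syncope): /i/ is a high vowel flanked by voiceless consonants /t/ and /t/, so it deletes. /i/ is a high vowel flanked by voiceless consonants /k/ and /k/, so it deletes. /muitatitakikoj/ → muitattakkoj.
Rule 4 (final a-epenthesis): the form ends in the consonant /j/, so [a] is inserted word-finally. /muitattakkoj/ → muitattakkoja.

muitattakkoja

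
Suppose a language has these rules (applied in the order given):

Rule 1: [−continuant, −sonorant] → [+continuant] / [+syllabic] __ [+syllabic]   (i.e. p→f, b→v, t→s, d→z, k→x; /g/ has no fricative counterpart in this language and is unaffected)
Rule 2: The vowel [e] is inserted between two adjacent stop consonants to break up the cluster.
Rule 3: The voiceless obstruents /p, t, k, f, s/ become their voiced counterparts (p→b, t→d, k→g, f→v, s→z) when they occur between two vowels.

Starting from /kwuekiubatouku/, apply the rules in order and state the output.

kwuexiuvazouxu

Rule 1 (intervocalic spirantization): /k/ is a stop between vowels /e/ and /i/, so it spirantizes to the fricative [x]. /b/ is a stop between vowels /u/ and /a/, so it spirantizes to the fricative [v]. /t/ is a stop between vowels /a/ and /o/, so it spirantizes to the fricative [s]. /k/ is a stop between vowels /u/ and /u/, so it spirantizes to the fricative [x]. /kwuekiubatouku/ → kwuexiuvasouxu.
Rule 2 (stop-cluster e-epenthesis): no segment meets the environment; /kwuexiuvasouxu/ is unchanged.
Rule 3 (intervocalic voicing): /s/ is a voiceless obstruent between vowels /a/ and /o/, so it voices to [z]. /kwuexiuvasouxu/ → kwuexiuvazouxu.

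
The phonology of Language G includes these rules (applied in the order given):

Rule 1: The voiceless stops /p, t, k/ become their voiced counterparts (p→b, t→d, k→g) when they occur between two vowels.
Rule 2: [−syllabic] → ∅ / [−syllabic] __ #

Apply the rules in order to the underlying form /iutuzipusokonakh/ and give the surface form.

Rule 1 (intervocalic voicing): /t/ is a voiceless stop between vowels /u/ and /u/, so it voices to [d]. /p/ is a voiceless stop between vowels /i/ and /u/, so it voices to [b]. /k/ is a voiceless stop between vowels /o/ and /o/, so it voices to [g]. /iutuzipusokonakh/ → iuduzibusogonakh.
Rule 2 (final cluster simplification): /h/ is the second consonant of a word-final cluster /kh/, so it deletes. /iuduzibusogonakh/ → iuduzibusogonak.

iuduzibusogonak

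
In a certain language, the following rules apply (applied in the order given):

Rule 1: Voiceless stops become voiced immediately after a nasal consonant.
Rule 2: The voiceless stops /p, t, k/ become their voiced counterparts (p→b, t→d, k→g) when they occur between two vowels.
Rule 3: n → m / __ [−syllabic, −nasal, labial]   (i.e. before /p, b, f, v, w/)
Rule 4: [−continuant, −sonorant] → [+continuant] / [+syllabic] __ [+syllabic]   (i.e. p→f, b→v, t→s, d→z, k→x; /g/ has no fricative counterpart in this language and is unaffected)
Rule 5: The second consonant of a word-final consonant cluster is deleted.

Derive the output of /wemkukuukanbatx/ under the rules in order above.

Rule 1 (post-nasal voicing): /k/ is a voiceless stop immediately after the nasal /m/, so it voices to [g]. /wemkukuukanbatx/ → wemgukuukanbatx.
Rule 2 (intervocalic voicing): /k/ is a voiceless stop between vowels /u/ and /u/, so it voices to [g]. /k/ is a voiceless stop between vowels /u/ and /a/, so it voices to [g]. /wemgukuukanbatx/ → wemguguuganbatx.
Rule 3 (nasal place assimilation): /n/ precedes the labial consonant /b/, so it assimilates in place to [m]. /wemguguuganbatx/ → wemguguugambatx.
Rule 4 (intervocalic spirantization): no segment meets the environment; /wemguguugambatx/ is unchanged.
Rule 5 (final cluster simplification): /x/ is the second consonant of a word-final cluster /tx/, so it deletes. /wemguguugambatx/ → wemguguugambat.

wemguguugambat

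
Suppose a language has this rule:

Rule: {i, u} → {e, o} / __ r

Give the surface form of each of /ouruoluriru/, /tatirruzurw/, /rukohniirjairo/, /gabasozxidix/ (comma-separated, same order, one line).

/ouruoluriru/: /u/ is a high vowel immediately before /r/, so it lowers to [o]. /u/ is a high vowel immediately before /r/, so it lowers to [o]. /i/ is a high vowel immediately before /r/, so it lowers to [e]. → [ooruoloreru].
/tatirruzurw/: /i/ is a high vowel immediately before /r/, so it lowers to [e]. /u/ is a high vowel immediately before /r/, so it lowers to [o]. → [taterruzorw].
/rukohniirjairo/: /i/ is a high vowel immediately before /r/, so it lowers to [e]. /i/ is a high vowel immediately before /r/, so it lowers to [e]. → [rukohnierjaero].
/gabasozxidix/: the rule's environment is not met; surfaces unchanged as [gabasozxidix].

ooruoloreru, taterruzorw, rukohnierjaero, gabasozxidix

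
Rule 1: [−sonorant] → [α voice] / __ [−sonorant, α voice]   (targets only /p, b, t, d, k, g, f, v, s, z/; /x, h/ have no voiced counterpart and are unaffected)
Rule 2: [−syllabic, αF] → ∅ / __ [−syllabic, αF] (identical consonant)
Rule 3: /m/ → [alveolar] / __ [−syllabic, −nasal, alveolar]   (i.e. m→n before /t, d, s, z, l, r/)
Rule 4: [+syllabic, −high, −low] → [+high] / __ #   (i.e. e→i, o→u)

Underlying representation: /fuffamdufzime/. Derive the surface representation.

fufanduvzimi

Rule 1 (regressive voicing assimilation): /f/ precedes the voiced obstruent /z/, so it voices to [v] by assimilation. /fuffamdufzime/ → fuffamduvzime.
Rule 2 (degemination): /ff/ is a geminate; the first /f/ deletes. /fuffamduvzime/ → fufamduvzime.
Rule 3 (nasal place assimilation): /m/ precedes the alveolar consonant /d/, so it assimilates in place to [n]. /fufamduvzime/ → fufanduvzime.
Rule 4 (final vowel raising): /e/ is a mid vowel in word-final position, so it raises to [i]. /fufanduvzime/ → fufanduvzimi.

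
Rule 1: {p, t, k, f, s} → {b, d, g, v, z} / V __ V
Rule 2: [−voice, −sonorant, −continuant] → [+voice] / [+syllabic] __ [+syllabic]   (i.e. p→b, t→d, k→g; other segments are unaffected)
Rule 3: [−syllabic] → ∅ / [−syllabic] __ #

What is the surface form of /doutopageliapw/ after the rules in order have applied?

Rule 1 (intervocalic voicing): /t/ is a voiceless obstruent between vowels /u/ and /o/, so it voices to [d]. /p/ is a voiceless obstruent between vowels /o/ and /a/, so it voices to [b]. /doutopageliapw/ → doudobageliapw.
Rule 2 (intervocalic voicing): no segment meets the environment; /doudobageliapw/ is unchanged.
Rule 3 (final cluster simplification): /w/ is the second consonant of a word-final cluster /pw/, so it deletes. /doudobageliapw/ → doudobageliap.

doudobageliap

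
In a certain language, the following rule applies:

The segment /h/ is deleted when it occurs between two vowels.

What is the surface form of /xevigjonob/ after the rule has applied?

No segment of /xevigjonob/ meets the structural description of the rule, so the form surfaces unchanged.

xevigjonob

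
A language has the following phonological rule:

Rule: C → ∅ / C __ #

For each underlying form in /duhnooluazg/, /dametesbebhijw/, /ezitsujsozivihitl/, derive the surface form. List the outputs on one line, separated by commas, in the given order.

duhnooluaz, dametesbebhij, ezitsujsozivihit

/duhnooluazg/: /g/ is the second consonant of a word-final cluster /zg/, so it deletes. → [duhnooluaz].
/dametesbebhijw/: /w/ is the second consonant of a word-final cluster /jw/, so it deletes. → [dametesbebhij].
/ezitsujsozivihitl/: /l/ is the second consonant of a word-final cluster /tl/, so it deletes. → [ezitsujsozivihit].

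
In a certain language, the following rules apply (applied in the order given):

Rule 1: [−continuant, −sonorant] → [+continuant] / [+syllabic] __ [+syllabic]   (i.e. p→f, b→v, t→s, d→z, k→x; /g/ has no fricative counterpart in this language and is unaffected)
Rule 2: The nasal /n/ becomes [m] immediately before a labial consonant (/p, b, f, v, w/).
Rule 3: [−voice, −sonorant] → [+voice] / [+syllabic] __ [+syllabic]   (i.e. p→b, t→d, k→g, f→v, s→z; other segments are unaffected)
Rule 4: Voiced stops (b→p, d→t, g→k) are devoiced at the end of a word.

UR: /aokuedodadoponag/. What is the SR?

aoxuezozazovonak

Rule 1 (intervocalic spirantization): /k/ is a stop between vowels /o/ and /u/, so it spirantizes to the fricative [x]. /d/ is a stop between vowels /e/ and /o/, so it spirantizes to the fricative [z]. /d/ is a stop between vowels /o/ and /a/, so it spirantizes to the fricative [z]. /d/ is a stop between vowels /a/ and /o/, so it spirantizes to the fricative [z]. /p/ is a stop between vowels /o/ and /o/, so it spirantizes to the fricative [f]. /aokuedodadoponag/ → aoxuezozazofonag.
Rule 2 (nasal place assimilation): no segment meets the environment; /aoxuezozazofonag/ is unchanged.
Rule 3 (intervocalic voicing): /f/ is a voiceless obstruent between vowels /o/ and /o/, so it voices to [v]. /aoxuezozazofonag/ → aoxuezozazovonag.
Rule 4 (final devoicing): /g/ is a voiced stop in word-final position, so it devoices to [k]. /aoxuezozazovonag/ → aoxuezozazovonak.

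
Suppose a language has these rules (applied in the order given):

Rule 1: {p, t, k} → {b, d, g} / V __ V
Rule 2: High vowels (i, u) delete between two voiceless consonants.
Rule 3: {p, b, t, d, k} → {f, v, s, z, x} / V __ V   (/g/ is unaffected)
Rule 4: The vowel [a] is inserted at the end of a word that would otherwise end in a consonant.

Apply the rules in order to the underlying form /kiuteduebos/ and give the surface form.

Rule 1 (intervocalic voicing): /t/ is a voiceless stop between vowels /u/ and /e/, so it voices to [d]. /kiuteduebos/ → kiudeduebos.
Rule 2 (high vowel syncope): no segment meets the environment; /kiudeduebos/ is unchanged.
Rule 3 (intervocalic spirantization): /d/ is a stop between vowels /u/ and /e/, so it spirantizes to the fricative [z]. /d/ is a stop between vowels /e/ and /u/, so it spirantizes to the fricative [z]. /b/ is a stop between vowels /e/ and /o/, so it spirantizes to the fricative [v]. /kiudeduebos/ → kiuzezuevos.
Rule 4 (final a-epenthesis): the form ends in the consonant /s/, so [a] is inserted word-finally. /kiuzezuevos/ → kiuzezuevosa.

kiuzezuevosa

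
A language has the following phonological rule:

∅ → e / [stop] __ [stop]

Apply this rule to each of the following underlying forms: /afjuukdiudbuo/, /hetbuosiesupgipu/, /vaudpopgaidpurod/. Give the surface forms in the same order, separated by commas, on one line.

afjuukediudebuo, hetebuosiesupegipu, vaudepopegaidepurod

/afjuukdiudbuo/: /k/ and /d/ form a stop–stop cluster, so [e] is inserted between them. /d/ and /b/ form a stop–stop cluster, so [e] is inserted between them. → [afjuukediudebuo].
/hetbuosiesupgipu/: /t/ and /b/ form a stop–stop cluster, so [e] is inserted between them. /p/ and /g/ form a stop–stop cluster, so [e] is inserted between them. → [hetebuosiesupegipu].
/vaudpopgaidpurod/: /d/ and /p/ form a stop–stop cluster, so [e] is inserted between them. /p/ and /g/ form a stop–stop cluster, so [e] is inserted between them. /d/ and /p/ form a stop–stop cluster, so [e] is inserted between them. → [vaudepopegaidepurod].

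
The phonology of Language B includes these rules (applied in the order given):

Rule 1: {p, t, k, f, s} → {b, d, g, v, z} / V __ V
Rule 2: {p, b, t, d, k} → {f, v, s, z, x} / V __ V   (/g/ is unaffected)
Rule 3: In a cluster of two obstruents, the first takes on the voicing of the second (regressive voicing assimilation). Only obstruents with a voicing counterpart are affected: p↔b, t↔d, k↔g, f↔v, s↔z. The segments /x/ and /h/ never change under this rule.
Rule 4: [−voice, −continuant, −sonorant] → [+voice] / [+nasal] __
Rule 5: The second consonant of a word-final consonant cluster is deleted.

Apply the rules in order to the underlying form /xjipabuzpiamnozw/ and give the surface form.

Rule 1 (intervocalic voicing): /p/ is a voiceless obstruent between vowels /i/ and /a/, so it voices to [b]. /xjipabuzpiamnozw/ → xjibabuzpiamnozw.
Rule 2 (intervocalic spirantization): /b/ is a stop between vowels /i/ and /a/, so it spirantizes to the fricative [v]. /b/ is a stop between vowels /a/ and /u/, so it spirantizes to the fricative [v]. /xjibabuzpiamnozw/ → xjivavuzpiamnozw.
Rule 3 (regressive voicing assimilation): /z/ precedes the voiceless obstruent /p/, so it devoices to [s] by assimilation. /xjivavuzpiamnozw/ → xjivavuspiamnozw.
Rule 4 (post-nasal voicing): no segment meets the environment; /xjivavuspiamnozw/ is unchanged.
Rule 5 (final cluster simplification): /w/ is the second consonant of a word-final cluster /zw/, so it deletes. /xjivavuspiamnozw/ → xjivavuspiamnoz.

xjivavuspiamnoz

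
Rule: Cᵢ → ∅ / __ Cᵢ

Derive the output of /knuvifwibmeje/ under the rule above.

No segment of /knuvifwibmeje/ meets the structural description of the rule, so the form surfaces unchanged.

knuvifwibmeje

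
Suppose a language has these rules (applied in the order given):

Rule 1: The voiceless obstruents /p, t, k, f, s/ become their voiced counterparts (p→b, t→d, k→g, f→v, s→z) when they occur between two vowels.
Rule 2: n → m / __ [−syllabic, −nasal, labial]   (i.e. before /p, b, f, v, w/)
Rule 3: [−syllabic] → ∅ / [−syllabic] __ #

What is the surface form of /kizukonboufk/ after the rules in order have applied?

kizugombouf

Rule 1 (intervocalic voicing): /k/ is a voiceless obstruent between vowels /u/ and /o/, so it voices to [g]. /kizukonboufk/ → kizugonboufk.
Rule 2 (nasal place assimilation): /n/ precedes the labial consonant /b/, so it assimilates in place to [m]. /kizugonboufk/ → kizugomboufk.
Rule 3 (final cluster simplification): /k/ is the second consonant of a word-final cluster /fk/, so it deletes. /kizugomboufk/ → kizugombouf.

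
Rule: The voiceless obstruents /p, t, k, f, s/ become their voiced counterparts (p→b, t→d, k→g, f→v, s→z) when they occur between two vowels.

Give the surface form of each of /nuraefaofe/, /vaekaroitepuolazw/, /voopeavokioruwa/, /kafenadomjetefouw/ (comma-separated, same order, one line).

nuraevaove, vaegaroidebuolazw, voobeavogioruwa, kavenadomjedevouw

/nuraefaofe/: /f/ is a voiceless obstruent between vowels /e/ and /a/, so it voices to [v]. /f/ is a voiceless obstruent between vowels /o/ and /e/, so it voices to [v]. → [nuraevaove].
/vaekaroitepuolazw/: /k/ is a voiceless obstruent between vowels /e/ and /a/, so it voices to [g]. /t/ is a voiceless obstruent between vowels /i/ and /e/, so it voices to [d]. /p/ is a voiceless obstruent between vowels /e/ and /u/, so it voices to [b]. → [vaegaroidebuolazw].
/voopeavokioruwa/: /p/ is a voiceless obstruent between vowels /o/ and /e/, so it voices to [b]. /k/ is a voiceless obstruent between vowels /o/ and /i/, so it voices to [g]. → [voobeavogioruwa].
/kafenadomjetefouw/: /f/ is a voiceless obstruent between vowels /a/ and /e/, so it voices to [v]. /t/ is a voiceless obstruent between vowels /e/ and /e/, so it voices to [d]. /f/ is a voiceless obstruent between vowels /e/ and /o/, so it voices to [v]. → [kavenadomjedevouw].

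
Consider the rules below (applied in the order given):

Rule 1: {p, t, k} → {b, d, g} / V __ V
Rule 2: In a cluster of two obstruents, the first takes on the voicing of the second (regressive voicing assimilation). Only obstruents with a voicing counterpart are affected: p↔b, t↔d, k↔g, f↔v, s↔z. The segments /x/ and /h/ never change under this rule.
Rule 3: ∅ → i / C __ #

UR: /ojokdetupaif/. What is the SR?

Rule 1 (intervocalic voicing): /t/ is a voiceless stop between vowels /e/ and /u/, so it voices to [d]. /p/ is a voiceless stop between vowels /u/ and /a/, so it voices to [b]. /ojokdetupaif/ → ojokdedubaif.
Rule 2 (regressive voicing assimilation): /k/ precedes the voiced obstruent /d/, so it voices to [g] by assimilation. /ojokdedubaif/ → ojogdedubaif.
Rule 3 (final i-epenthesis): the form ends in the consonant /f/, so [i] is inserted word-finally. /ojogdedubaif/ → ojogdedubaifi.

ojogdedubaifi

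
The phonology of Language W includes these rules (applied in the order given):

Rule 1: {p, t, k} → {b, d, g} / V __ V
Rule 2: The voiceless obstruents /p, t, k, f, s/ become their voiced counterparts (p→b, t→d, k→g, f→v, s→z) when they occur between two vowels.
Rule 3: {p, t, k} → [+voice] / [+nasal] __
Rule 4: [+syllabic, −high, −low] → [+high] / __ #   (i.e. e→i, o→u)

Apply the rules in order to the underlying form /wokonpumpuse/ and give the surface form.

Rule 1 (intervocalic voicing): /k/ is a voiceless stop between vowels /o/ and /o/, so it voices to [g]. /wokonpumpuse/ → wogonpumpuse.
Rule 2 (intervocalic voicing): /s/ is a voiceless obstruent between vowels /u/ and /e/, so it voices to [z]. /wogonpumpuse/ → wogonpumpuze.
Rule 3 (post-nasal voicing): /p/ is a voiceless stop immediately after the nasal /n/, so it voices to [b]. /p/ is a voiceless stop immediately after the nasal /m/, so it voices to [b]. /wogonpumpuze/ → wogonbumbuze.
Rule 4 (final vowel raising): /e/ is a mid vowel in word-final position, so it raises to [i]. /wogonbumbuze/ → wogonbumbuzi.

wogonbumbuzi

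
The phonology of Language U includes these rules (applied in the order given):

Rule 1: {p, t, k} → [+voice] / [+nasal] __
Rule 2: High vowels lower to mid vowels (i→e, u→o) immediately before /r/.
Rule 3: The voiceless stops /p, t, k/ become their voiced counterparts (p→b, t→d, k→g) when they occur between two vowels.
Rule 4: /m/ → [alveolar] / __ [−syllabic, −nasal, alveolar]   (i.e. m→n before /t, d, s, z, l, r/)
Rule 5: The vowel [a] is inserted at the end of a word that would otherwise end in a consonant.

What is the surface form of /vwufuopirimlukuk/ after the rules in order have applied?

Rule 1 (post-nasal voicing): no segment meets the environment; /vwufuopirimlukuk/ is unchanged.
Rule 2 (pre-rhotic lowering): /i/ is a high vowel immediately before /r/, so it lowers to [e]. /vwufuopirimlukuk/ → vwufuoperimlukuk.
Rule 3 (intervocalic voicing): /p/ is a voiceless stop between vowels /o/ and /e/, so it voices to [b]. /k/ is a voiceless stop between vowels /u/ and /u/, so it voices to [g]. /vwufuoperimlukuk/ → vwufuoberimluguk.
Rule 4 (nasal place assimilation): /m/ precedes the alveolar consonant /l/, so it assimilates in place to [n]. /vwufuoberimluguk/ → vwufuoberinluguk.
Rule 5 (final a-epenthesis): the form ends in the consonant /k/, so [a] is inserted word-finally. /vwufuoberinluguk/ → vwufuoberinluguka.

vwufuoberinluguka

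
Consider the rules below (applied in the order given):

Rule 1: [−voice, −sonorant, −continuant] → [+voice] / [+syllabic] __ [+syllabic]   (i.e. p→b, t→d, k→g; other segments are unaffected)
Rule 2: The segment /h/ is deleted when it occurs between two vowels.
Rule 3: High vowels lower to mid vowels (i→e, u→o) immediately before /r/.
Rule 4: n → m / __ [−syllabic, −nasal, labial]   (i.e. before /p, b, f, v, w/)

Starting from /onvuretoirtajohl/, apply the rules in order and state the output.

omvoredoertajohl

Rule 1 (intervocalic voicing): /t/ is a voiceless stop between vowels /e/ and /o/, so it voices to [d]. /onvuretoirtajohl/ → onvuredoirtajohl.
Rule 2 (intervocalic h-deletion): no segment meets the environment; /onvuredoirtajohl/ is unchanged.
Rule 3 (pre-rhotic lowering): /u/ is a high vowel immediately before /r/, so it lowers to [o]. /i/ is a high vowel immediately before /r/, so it lowers to [e]. /onvuredoirtajohl/ → onvoredoertajohl.
Rule 4 (nasal place assimilation): /n/ precedes the labial consonant /v/, so it assimilates in place to [m]. /onvoredoertajohl/ → omvoredoertajohl.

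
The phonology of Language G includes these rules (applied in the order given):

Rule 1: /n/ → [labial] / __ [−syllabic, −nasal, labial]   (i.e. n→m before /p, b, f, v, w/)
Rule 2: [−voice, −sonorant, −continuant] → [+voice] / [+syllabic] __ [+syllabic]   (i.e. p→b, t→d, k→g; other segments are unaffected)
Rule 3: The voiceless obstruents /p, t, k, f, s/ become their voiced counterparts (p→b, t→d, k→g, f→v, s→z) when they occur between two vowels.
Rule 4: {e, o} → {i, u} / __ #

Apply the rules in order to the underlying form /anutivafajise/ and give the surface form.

anudivavajizi

Rule 1 (nasal place assimilation): no segment meets the environment; /anutivafajise/ is unchanged.
Rule 2 (intervocalic voicing): /t/ is a voiceless stop between vowels /u/ and /i/, so it voices to [d]. /anutivafajise/ → anudivafajise.
Rule 3 (intervocalic voicing): /f/ is a voiceless obstruent between vowels /a/ and /a/, so it voices to [v]. /s/ is a voiceless obstruent between vowels /i/ and /e/, so it voices to [z]. /anudivafajise/ → anudivavajize.
Rule 4 (final vowel raising): /e/ is a mid vowel in word-final position, so it raises to [i]. /anudivavajize/ → anudivavajizi.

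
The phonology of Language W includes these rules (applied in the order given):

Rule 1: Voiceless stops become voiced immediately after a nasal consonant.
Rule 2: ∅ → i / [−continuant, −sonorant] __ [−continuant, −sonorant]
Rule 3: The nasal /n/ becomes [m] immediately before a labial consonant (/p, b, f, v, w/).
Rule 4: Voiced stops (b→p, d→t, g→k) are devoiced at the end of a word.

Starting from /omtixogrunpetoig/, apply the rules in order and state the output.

Rule 1 (post-nasal voicing): /t/ is a voiceless stop immediately after the nasal /m/, so it voices to [d]. /p/ is a voiceless stop immediately after the nasal /n/, so it voices to [b]. /omtixogrunpetoig/ → omdixogrunbetoig.
Rule 2 (stop-cluster i-epenthesis): no segment meets the environment; /omdixogrunbetoig/ is unchanged.
Rule 3 (nasal place assimilation): /n/ precedes the labial consonant /b/, so it assimilates in place to [m]. /omdixogrunbetoig/ → omdixogrumbetoig.
Rule 4 (final devoicing): /g/ is a voiced stop in word-final position, so it devoices to [k]. /omdixogrumbetoig/ → omdixogrumbetoik.

omdixogrumbetoik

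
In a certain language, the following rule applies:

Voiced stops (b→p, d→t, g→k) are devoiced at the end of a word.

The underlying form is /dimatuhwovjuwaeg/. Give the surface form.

Scanning /dimatuhwovjuwaeg/: /d/ at position 1 is not in the conditioning environment; /g/ is a voiced stop in word-final position, so it devoices to [k].
Result: [dimatuhwovjuwaek].

dimatuhwovjuwaek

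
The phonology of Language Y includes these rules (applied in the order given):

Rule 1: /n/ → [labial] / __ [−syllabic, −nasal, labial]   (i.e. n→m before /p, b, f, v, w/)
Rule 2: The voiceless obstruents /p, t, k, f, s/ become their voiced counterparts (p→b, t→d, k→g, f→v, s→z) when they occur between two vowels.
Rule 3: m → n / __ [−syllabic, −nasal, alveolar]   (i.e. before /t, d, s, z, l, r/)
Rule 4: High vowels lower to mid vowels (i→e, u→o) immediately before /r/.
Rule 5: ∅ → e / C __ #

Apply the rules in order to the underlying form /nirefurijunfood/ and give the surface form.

Rule 1 (nasal place assimilation): /n/ precedes the labial consonant /f/, so it assimilates in place to [m]. /nirefurijunfood/ → nirefurijumfood.
Rule 2 (intervocalic voicing): /f/ is a voiceless obstruent between vowels /e/ and /u/, so it voices to [v]. /nirefurijumfood/ → nirevurijumfood.
Rule 3 (nasal place assimilation): no segment meets the environment; /nirevurijumfood/ is unchanged.
Rule 4 (pre-rhotic lowering): /i/ is a high vowel immediately before /r/, so it lowers to [e]. /u/ is a high vowel immediately before /r/, so it lowers to [o]. /nirevurijumfood/ → nerevorijumfood.
Rule 5 (final e-epenthesis): the form ends in the consonant /d/, so [e] is inserted word-finally. /nerevorijumfood/ → nerevorijumfoode.

nerevorijumfoode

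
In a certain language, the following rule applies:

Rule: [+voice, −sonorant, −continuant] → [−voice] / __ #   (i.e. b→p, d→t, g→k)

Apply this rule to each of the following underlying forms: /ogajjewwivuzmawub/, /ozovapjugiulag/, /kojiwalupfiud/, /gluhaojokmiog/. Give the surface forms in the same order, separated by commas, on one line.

/ogajjewwivuzmawub/: /b/ is a voiced stop in word-final position, so it devoices to [p]. → [ogajjewwivuzmawup].
/ozovapjugiulag/: /g/ is a voiced stop in word-final position, so it devoices to [k]. → [ozovapjugiulak].
/kojiwalupfiud/: /d/ is a voiced stop in word-final position, so it devoices to [t]. → [kojiwalupfiut].
/gluhaojokmiog/: /g/ is a voiced stop in word-final position, so it devoices to [k]. → [gluhaojokmiok].

ogajjewwivuzmawup, ozovapjugiulak, kojiwalupfiut, gluhaojokmiok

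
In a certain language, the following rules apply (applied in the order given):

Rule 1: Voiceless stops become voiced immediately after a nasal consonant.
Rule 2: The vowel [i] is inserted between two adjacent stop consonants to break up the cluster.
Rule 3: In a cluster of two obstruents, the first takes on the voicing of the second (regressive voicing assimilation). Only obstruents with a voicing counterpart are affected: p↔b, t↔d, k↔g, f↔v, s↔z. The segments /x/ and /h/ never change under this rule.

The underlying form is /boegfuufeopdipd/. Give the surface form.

boekfuufeopidipid

Rule 1 (post-nasal voicing): no segment meets the environment; /boegfuufeopdipd/ is unchanged.
Rule 2 (stop-cluster i-epenthesis): /p/ and /d/ form a stop–stop cluster, so [i] is inserted between them. /p/ and /d/ form a stop–stop cluster, so [i] is inserted between them. /boegfuufeopdipd/ → boegfuufeopidipid.
Rule 3 (regressive voicing assimilation): /g/ precedes the voiceless obstruent /f/, so it devoices to [k] by assimilation. /boegfuufeopidipid/ → boekfuufeopidipid.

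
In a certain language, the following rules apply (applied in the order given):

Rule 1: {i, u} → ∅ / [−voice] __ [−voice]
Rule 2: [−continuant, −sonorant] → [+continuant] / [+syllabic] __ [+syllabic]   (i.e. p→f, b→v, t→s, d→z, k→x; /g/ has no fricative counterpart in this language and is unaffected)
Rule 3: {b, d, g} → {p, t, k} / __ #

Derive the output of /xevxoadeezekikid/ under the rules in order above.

xevxoazeezekkit

Rule 1 (high vowel syncope): /i/ is a high vowel flanked by voiceless consonants /k/ and /k/, so it deletes. /xevxoadeezekikid/ → xevxoadeezekkid.
Rule 2 (intervocalic spirantization): /d/ is a stop between vowels /a/ and /e/, so it spirantizes to the fricative [z]. /xevxoadeezekkid/ → xevxoazeezekkid.
Rule 3 (final devoicing): /d/ is a voiced stop in word-final position, so it devoices to [t]. /xevxoazeezekkid/ → xevxoazeezekkit.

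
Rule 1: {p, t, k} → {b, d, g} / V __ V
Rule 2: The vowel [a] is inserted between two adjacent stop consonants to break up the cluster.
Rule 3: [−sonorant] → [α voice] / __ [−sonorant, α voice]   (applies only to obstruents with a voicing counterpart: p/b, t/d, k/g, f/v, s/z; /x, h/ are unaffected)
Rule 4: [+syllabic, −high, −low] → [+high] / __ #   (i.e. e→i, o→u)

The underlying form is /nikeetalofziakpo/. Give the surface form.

nigeedalovziakapu

Rule 1 (intervocalic voicing): /k/ is a voiceless stop between vowels /i/ and /e/, so it voices to [g]. /t/ is a voiceless stop between vowels /e/ and /a/, so it voices to [d]. /nikeetalofziakpo/ → nigeedalofziakpo.
Rule 2 (stop-cluster a-epenthesis): /k/ and /p/ form a stop–stop cluster, so [a] is inserted between them. /nigeedalofziakpo/ → nigeedalofziakapo.
Rule 3 (regressive voicing assimilation): /f/ precedes the voiced obstruent /z/, so it voices to [v] by assimilation. /nigeedalofziakapo/ → nigeedalovziakapo.
Rule 4 (final vowel raising): /o/ is a mid vowel in word-final position, so it raises to [u]. /nigeedalovziakapo/ → nigeedalovziakapu.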